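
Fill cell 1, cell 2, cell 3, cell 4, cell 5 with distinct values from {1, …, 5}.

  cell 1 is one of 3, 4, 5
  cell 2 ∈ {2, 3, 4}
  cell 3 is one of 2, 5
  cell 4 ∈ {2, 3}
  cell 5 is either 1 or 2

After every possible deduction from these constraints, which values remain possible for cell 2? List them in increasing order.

2, 3, 4

Among the 5 variables, 1 fits only cell 5 (and all 5 values in {1, 2, 3, 4, 5} must be used), so cell 5 = 1.
No further eliminations apply; cell 2 can still be any of 2, 3, 4.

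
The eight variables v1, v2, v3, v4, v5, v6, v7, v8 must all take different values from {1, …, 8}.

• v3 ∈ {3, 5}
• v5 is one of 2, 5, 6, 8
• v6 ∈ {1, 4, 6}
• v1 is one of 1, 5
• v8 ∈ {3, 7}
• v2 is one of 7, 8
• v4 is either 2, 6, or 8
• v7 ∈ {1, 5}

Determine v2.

The 8 variables together cover exactly {1, 2, 3, 4, 5, 6, 7, 8} — 8 values for 8 variables — and 4 appears only in v6's list, so v6 = 4.
The 2 variables v1 and v7 are confined to {1, 5}, which locks those values in; drop them from v3, v5.
v3 has just one choice, so v3 = 3. Strike 3 from v8.
v8's domain is down to {7}, so v8 = 7. Eliminate 7 elsewhere: v2.
So v2 = 8.

8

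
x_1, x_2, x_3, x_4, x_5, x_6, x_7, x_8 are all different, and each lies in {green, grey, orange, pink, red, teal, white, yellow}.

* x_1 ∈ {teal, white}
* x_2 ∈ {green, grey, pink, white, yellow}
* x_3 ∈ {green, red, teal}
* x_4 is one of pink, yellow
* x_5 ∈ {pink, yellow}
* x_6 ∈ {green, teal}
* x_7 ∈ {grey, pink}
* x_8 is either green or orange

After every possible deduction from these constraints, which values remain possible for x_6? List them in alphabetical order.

Among the 8 variables, orange fits only x_8 (and all 8 values in {green, grey, orange, pink, red, teal, white, yellow} must be used), so x_8 = orange.
The 7 still-open variables draw from only 7 values {green, grey, pink, red, teal, white, yellow}, so each is used; only x_3 can be red, hence x_3 = red.
The 2 variables x_4 and x_5 are confined to {pink, yellow}, which locks those values in; drop them from x_2, x_7.
x_7's domain is down to {grey}, so x_7 = grey. Strike grey from x_2.
No further eliminations apply; x_6 can still be any of green, teal.

green, teal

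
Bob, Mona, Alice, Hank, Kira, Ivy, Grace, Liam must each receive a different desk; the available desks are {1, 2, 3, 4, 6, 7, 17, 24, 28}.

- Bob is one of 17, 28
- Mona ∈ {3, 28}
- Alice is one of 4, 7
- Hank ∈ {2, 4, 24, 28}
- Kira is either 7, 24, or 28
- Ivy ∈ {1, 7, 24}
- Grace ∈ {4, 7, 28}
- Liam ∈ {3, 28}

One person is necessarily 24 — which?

Among the 8 variables, 1 fits only Ivy (and all 8 values in {1, 2, 3, 4, 7, 17, 24, 28} must be used), so Ivy = 1.
The 7 still-open variables draw from only 7 values {2, 3, 4, 7, 17, 24, 28}, so each is used; only Hank can be 2, hence Hank = 2.
The 6 still-open variables draw from only 6 values {3, 4, 7, 17, 24, 28}, so each is used; only Bob can be 17, hence Bob = 17.
Among the 5 still-open variables, 24 fits only Kira (and all 5 values in {3, 4, 7, 24, 28} must be used), so Kira = 24.

Kira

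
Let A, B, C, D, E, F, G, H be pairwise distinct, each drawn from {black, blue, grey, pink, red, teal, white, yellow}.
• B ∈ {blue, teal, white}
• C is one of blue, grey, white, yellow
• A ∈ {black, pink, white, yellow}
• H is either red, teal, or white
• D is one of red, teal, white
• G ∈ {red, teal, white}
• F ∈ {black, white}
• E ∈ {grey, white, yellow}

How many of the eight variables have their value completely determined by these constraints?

3

The 8 variables together cover exactly {black, blue, grey, pink, red, teal, white, yellow} — 8 values for 8 variables — and pink appears only in A's list, so A = pink.
Among the 7 still-open variables, black fits only F (and all 7 values in {black, blue, grey, red, teal, white, yellow} must be used), so F = black.
D, G, H between them cover only {red, teal, white} — a naked triple. Remove those values from B, C, E.
B must be blue (only option left). Eliminate blue elsewhere: C.
Determined: A=pink, B=blue, F=black. The other variables each still have more than one consistent value. That makes 3.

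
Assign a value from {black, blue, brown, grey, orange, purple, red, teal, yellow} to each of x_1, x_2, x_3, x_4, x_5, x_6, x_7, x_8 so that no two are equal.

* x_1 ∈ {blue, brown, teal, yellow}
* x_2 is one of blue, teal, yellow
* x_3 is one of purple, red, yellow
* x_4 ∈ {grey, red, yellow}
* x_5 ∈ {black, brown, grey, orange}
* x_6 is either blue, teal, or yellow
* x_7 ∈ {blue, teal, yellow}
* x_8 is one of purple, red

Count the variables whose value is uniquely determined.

x_2, x_6, x_7 share exactly the 3 values {blue, teal, yellow}; by pigeonhole those values go to them, so strike blue, teal, yellow from x_1, x_3, x_4.
x_1 must be brown (only option left). So x_5 can't be brown.
x_3 and x_8 share exactly the 2 values {purple, red}; by pigeonhole those values go to them, so strike purple, red from x_4.
x_4's domain is down to {grey}, so x_4 = grey. Eliminate grey elsewhere: x_5.
Determined: x_1=brown, x_4=grey. The other variables each still have more than one consistent value. That makes 2.

2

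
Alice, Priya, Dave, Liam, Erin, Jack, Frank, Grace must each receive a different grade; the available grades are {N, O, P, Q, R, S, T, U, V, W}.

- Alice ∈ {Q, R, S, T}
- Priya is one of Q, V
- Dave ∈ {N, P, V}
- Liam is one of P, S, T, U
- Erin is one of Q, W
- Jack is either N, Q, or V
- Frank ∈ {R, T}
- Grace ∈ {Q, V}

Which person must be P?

Dave

Priya and Grace between them cover only {Q, V} — a naked pair. Remove those values from Alice, Dave, Erin, Jack.
Erin's domain is down to {W}, so Erin = W.
That leaves Jack = N. Eliminate N elsewhere: Dave.
So P goes to Dave.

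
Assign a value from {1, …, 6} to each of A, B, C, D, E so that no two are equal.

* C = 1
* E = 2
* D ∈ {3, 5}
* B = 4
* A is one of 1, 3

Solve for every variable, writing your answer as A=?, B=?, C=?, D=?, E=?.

A=3, B=4, C=1, D=5, E=2

B must be 4 (only option left).
C has just one choice, so C = 1. Strike 1 from A.
E's domain is down to {2}, so E = 2.
A has just one choice, so A = 3. Remove 3 from D.
D has just one choice, so D = 5.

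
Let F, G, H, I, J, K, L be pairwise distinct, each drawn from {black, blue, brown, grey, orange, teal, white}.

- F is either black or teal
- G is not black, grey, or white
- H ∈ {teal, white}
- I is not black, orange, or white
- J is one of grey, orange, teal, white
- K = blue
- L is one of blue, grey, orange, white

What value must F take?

K's domain is down to {blue}, so K = blue. Strike blue from G, I, L.
The 6 still-open variables together cover exactly {black, brown, grey, orange, teal, white} — 6 values for 6 variables — and black appears only in F's list, so F = black.

black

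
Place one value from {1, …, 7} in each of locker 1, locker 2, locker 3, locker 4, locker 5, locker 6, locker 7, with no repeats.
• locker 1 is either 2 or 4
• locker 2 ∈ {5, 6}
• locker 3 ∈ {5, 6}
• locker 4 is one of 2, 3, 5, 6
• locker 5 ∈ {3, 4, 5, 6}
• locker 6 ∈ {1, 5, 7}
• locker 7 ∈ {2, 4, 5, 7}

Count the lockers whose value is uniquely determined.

The 7 variables together cover exactly {1, 2, 3, 4, 5, 6, 7} — 7 values for 7 variables — and 1 appears only in locker 6's list, so locker 6 = 1.
Among the 6 still-open variables, 7 fits only locker 7 (and all 6 values in {2, 3, 4, 5, 6, 7} must be used), so locker 7 = 7.
locker 2 and locker 3 between them cover only {5, 6} — a naked pair. Remove those values from locker 4, locker 5.
Determined: locker 6=1, locker 7=7. The other lockers each still have more than one consistent value. That makes 2.

2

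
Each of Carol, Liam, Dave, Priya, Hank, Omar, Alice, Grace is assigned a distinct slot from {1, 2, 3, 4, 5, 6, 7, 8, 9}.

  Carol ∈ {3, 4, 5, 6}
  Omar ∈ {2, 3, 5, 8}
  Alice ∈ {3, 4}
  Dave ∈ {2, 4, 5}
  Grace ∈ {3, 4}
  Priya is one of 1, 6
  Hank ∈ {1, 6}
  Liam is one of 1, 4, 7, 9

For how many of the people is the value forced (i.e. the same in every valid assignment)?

3

The 2 variables Priya and Hank are confined to {1, 6}, which locks those values in; drop them from Carol, Liam.
Alice and Grace share exactly the 2 values {3, 4}; by pigeonhole those values go to them, so strike 3, 4 from Carol, Liam, Dave, Omar.
Carol's domain is down to {5}, so Carol = 5. Strike 5 from Dave, Omar.
Dave must be 2 (only option left). So Omar can't be 2.
Omar's domain is down to {8}, so Omar = 8.
Determined: Carol=5, Dave=2, Omar=8. The other people each still have more than one consistent value. That makes 3.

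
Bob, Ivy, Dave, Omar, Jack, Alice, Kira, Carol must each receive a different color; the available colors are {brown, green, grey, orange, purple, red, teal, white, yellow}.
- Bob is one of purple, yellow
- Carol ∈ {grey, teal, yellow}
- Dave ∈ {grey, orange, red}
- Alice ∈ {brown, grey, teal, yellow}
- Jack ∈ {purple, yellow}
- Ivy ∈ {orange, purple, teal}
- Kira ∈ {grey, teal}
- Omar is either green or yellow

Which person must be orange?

Ivy

Among the 8 variables, brown fits only Alice (and all 8 values in {brown, green, grey, orange, purple, red, teal, yellow} must be used), so Alice = brown.
The 7 still-open variables draw from only 7 values {green, grey, orange, purple, red, teal, yellow}, so each is used; only Omar can be green, hence Omar = green.
The 6 still-open variables draw from only 6 values {grey, orange, purple, red, teal, yellow}, so each is used; only Dave can be red, hence Dave = red.
The 5 still-open variables together cover exactly {grey, orange, purple, teal, yellow} — 5 values for 5 variables — and orange appears only in Ivy's list, so Ivy = orange.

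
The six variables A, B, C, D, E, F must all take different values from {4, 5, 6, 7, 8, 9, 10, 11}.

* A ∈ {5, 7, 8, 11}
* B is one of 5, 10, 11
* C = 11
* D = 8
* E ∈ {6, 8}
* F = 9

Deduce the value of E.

C has just one choice, so C = 11. Remove 11 from A, B.
D's domain is down to {8}, so D = 8. Strike 8 from A, E.
So E = 6.

6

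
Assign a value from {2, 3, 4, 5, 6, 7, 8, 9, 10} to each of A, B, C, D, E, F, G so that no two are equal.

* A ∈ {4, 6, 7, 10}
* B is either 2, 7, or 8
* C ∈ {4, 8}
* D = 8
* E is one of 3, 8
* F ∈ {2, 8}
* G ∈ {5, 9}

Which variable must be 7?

D must be 8 (only option left). Strike 8 from B, C, E, F.
That leaves E = 3.
That leaves F = 2. Strike 2 from B.
So 7 goes to B.

B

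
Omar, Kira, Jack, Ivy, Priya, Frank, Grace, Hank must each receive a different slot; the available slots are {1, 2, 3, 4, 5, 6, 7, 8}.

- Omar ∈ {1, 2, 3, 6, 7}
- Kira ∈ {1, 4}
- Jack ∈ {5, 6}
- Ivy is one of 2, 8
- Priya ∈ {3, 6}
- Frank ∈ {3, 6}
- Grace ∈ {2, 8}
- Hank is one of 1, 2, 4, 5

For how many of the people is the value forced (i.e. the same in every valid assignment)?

2

The 8 variables together cover exactly {1, 2, 3, 4, 5, 6, 7, 8} — 8 values for 8 variables — and 7 appears only in Omar's list, so Omar = 7.
Ivy and Grace between them cover only {2, 8} — a naked pair. Remove those values from Hank.
Priya and Frank share exactly the 2 values {3, 6}; by pigeonhole those values go to them, so strike 3, 6 from Jack.
Jack has just one choice, so Jack = 5. Remove 5 from Hank.
Determined: Omar=7, Jack=5. The other people each still have more than one consistent value. That makes 2.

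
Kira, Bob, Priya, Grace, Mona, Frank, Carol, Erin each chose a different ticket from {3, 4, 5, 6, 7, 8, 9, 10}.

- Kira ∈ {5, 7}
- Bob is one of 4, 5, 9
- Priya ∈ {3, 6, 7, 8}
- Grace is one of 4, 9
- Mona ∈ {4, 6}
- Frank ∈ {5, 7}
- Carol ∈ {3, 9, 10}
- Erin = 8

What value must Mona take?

6

Erin has just one choice, so Erin = 8. Remove 8 from Priya.
The 7 still-open variables together cover exactly {3, 4, 5, 6, 7, 9, 10} — 7 values for 7 variables — and 10 appears only in Carol's list, so Carol = 10.
Among the 6 still-open variables, 3 fits only Priya (and all 6 values in {3, 4, 5, 6, 7, 9} must be used), so Priya = 3.
The 5 still-open variables draw from only 5 values {4, 5, 6, 7, 9}, so each is used; only Mona can be 6, hence Mona = 6.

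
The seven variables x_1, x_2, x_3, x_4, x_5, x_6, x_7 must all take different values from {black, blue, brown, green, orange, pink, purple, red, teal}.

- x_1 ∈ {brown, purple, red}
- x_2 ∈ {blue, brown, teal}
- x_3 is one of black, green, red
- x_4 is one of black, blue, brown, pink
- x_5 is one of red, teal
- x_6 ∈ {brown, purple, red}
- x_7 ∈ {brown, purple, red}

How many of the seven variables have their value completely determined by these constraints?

x_1, x_6, x_7 share exactly the 3 values {brown, purple, red}; by pigeonhole those values go to them, so strike brown, purple, red from x_2, x_3, x_4, x_5.
x_5 has just one choice, so x_5 = teal. Strike teal from x_2.
x_2's domain is down to {blue}, so x_2 = blue. Eliminate blue elsewhere: x_4.
Determined: x_2=blue, x_5=teal. The other variables each still have more than one consistent value. That makes 2.

2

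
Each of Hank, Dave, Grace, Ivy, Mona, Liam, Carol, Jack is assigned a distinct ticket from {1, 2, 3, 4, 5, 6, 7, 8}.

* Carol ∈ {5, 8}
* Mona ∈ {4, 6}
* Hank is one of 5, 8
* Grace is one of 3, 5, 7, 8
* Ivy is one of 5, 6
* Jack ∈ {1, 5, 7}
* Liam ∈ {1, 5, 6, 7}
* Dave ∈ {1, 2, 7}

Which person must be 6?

The 8 variables together cover exactly {1, 2, 3, 4, 5, 6, 7, 8} — 8 values for 8 variables — and 2 appears only in Dave's list, so Dave = 2.
Among the 7 still-open variables, 3 fits only Grace (and all 7 values in {1, 3, 4, 5, 6, 7, 8} must be used), so Grace = 3.
The 6 still-open variables together cover exactly {1, 4, 5, 6, 7, 8} — 6 values for 6 variables — and 4 appears only in Mona's list, so Mona = 4.
The 2 variables Hank and Carol are confined to {5, 8}, which locks those values in; drop them from Ivy, Liam, Jack.
So 6 goes to Ivy.

Ivy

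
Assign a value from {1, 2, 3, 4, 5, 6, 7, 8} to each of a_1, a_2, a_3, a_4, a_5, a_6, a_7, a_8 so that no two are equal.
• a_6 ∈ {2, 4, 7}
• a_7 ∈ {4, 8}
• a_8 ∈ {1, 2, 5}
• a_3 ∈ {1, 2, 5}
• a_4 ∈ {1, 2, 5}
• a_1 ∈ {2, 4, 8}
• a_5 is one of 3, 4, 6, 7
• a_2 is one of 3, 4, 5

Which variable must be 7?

a_6

The 8 variables draw from only 8 values {1, 2, 3, 4, 5, 6, 7, 8}, so each is used; only a_5 can be 6, hence a_5 = 6.
Among the 7 still-open variables, 3 fits only a_2 (and all 7 values in {1, 2, 3, 4, 5, 7, 8} must be used), so a_2 = 3.
The 6 still-open variables together cover exactly {1, 2, 4, 5, 7, 8} — 6 values for 6 variables — and 7 appears only in a_6's list, so a_6 = 7.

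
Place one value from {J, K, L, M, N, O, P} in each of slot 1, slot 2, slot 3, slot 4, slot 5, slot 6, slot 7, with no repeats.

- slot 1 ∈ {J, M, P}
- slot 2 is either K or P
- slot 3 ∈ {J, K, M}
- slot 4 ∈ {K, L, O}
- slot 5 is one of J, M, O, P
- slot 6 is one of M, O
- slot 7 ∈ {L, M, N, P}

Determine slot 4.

The 7 variables draw from only 7 values {J, K, L, M, N, O, P}, so each is used; only slot 7 can be N, hence slot 7 = N.
Among the 6 still-open variables, L fits only slot 4 (and all 6 values in {J, K, L, M, O, P} must be used), so slot 4 = L.

L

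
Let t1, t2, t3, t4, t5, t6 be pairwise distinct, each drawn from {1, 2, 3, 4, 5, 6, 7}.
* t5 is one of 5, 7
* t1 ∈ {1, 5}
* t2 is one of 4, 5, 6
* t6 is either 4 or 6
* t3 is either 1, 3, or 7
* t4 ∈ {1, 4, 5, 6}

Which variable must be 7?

t5

The 6 variables draw from only 6 values {1, 3, 4, 5, 6, 7}, so each is used; only t3 can be 3, hence t3 = 3.
The 5 still-open variables draw from only 5 values {1, 4, 5, 6, 7}, so each is used; only t5 can be 7, hence t5 = 7.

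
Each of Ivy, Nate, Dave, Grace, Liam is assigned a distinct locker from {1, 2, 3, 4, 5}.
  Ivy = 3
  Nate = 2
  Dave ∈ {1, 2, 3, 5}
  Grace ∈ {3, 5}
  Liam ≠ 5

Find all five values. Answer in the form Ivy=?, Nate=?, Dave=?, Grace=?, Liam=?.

Ivy has just one choice, so Ivy = 3. So Dave, Grace, Liam can't be 3.
Nate has just one choice, so Nate = 2. So Dave, Liam can't be 2.
Grace's domain is down to {5}, so Grace = 5. So Dave can't be 5.
That leaves Dave = 1. Strike 1 from Liam.
Liam must be 4 (only option left).

Ivy=3, Nate=2, Dave=1, Grace=5, Liam=4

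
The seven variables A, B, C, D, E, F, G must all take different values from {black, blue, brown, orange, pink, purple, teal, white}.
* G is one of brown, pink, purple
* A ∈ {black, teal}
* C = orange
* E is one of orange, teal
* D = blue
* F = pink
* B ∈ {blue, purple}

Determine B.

purple

C has just one choice, so C = orange. Eliminate orange elsewhere: E.
D has just one choice, so D = blue. Remove blue from B.
So B = purple.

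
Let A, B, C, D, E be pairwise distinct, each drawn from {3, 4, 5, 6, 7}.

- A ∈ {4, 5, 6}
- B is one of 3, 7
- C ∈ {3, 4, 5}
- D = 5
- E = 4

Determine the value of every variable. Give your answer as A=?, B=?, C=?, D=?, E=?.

A=6, B=7, C=3, D=5, E=4

D's domain is down to {5}, so D = 5. So A, C can't be 5.
E's domain is down to {4}, so E = 4. Remove 4 from A, C.
That leaves A = 6.
That leaves C = 3. Remove 3 from B.
B has just one choice, so B = 7.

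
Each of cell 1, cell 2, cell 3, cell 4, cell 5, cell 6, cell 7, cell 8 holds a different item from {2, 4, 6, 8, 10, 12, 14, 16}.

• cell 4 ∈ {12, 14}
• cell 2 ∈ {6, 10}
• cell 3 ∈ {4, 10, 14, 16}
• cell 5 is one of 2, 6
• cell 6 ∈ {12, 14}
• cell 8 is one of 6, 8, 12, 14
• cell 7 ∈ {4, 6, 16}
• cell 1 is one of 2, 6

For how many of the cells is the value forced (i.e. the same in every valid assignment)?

The 8 variables draw from only 8 values {2, 4, 6, 8, 10, 12, 14, 16}, so each is used; only cell 8 can be 8, hence cell 8 = 8.
cell 1 and cell 5 share exactly the 2 values {2, 6}; by pigeonhole those values go to them, so strike 2, 6 from cell 2, cell 7.
cell 2's domain is down to {10}, so cell 2 = 10. Remove 10 from cell 3.
cell 4 and cell 6 between them cover only {12, 14} — a naked pair. Remove those values from cell 3.
Determined: cell 2=10, cell 8=8. The other cells each still have more than one consistent value. That makes 2.

2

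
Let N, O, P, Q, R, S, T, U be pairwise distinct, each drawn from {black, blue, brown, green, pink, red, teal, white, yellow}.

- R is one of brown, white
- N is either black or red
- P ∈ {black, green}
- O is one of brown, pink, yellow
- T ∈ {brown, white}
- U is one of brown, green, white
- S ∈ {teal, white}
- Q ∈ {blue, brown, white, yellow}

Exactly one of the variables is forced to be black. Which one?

P

R and T between them cover only {brown, white} — a naked pair. Remove those values from O, Q, S, U.
S must be teal (only option left).
U has just one choice, so U = green. Eliminate green elsewhere: P.
So black goes to P.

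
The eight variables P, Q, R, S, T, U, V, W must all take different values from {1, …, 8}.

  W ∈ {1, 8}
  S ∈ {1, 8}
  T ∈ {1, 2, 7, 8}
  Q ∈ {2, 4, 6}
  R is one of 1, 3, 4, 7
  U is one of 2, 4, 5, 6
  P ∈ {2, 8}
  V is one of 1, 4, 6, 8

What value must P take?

The 8 variables together cover exactly {1, 2, 3, 4, 5, 6, 7, 8} — 8 values for 8 variables — and 3 appears only in R's list, so R = 3.
Among the 7 still-open variables, 5 fits only U (and all 7 values in {1, 2, 4, 5, 6, 7, 8} must be used), so U = 5.
Among the 6 still-open variables, 7 fits only T (and all 6 values in {1, 2, 4, 6, 7, 8} must be used), so T = 7.
The 2 variables S and W are confined to {1, 8}, which locks those values in; drop them from P, V.
So P = 2.

2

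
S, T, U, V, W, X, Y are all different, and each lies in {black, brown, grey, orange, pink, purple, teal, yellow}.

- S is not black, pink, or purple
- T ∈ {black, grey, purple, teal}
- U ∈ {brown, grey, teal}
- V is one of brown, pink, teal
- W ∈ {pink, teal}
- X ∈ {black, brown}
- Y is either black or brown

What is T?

purple

The 2 variables X and Y are confined to {black, brown}, which locks those values in; drop them from S, T, U, V.
V and W between them cover only {pink, teal} — a naked pair. Remove those values from S, T, U.
U must be grey (only option left). Eliminate grey elsewhere: S, T.
So T = purple.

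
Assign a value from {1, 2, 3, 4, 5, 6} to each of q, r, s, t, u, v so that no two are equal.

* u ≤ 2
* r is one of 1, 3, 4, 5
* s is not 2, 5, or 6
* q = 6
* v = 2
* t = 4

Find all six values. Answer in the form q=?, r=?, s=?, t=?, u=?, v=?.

q must be 6 (only option left).
That leaves t = 4. Remove 4 from r, s.
v must be 2 (only option left). Remove 2 from u.
u has just one choice, so u = 1. Eliminate 1 elsewhere: r, s.
s has just one choice, so s = 3. Remove 3 from r.
r's domain is down to {5}, so r = 5.

q=6, r=5, s=3, t=4, u=1, v=2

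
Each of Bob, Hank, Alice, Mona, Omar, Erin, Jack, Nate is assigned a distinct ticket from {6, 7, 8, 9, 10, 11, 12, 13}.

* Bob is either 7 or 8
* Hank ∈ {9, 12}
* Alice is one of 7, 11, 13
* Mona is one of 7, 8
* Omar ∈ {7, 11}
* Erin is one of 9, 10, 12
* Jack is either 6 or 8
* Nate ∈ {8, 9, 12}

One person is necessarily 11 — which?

The 8 variables together cover exactly {6, 7, 8, 9, 10, 11, 12, 13} — 8 values for 8 variables — and 6 appears only in Jack's list, so Jack = 6.
The 7 still-open variables together cover exactly {7, 8, 9, 10, 11, 12, 13} — 7 values for 7 variables — and 10 appears only in Erin's list, so Erin = 10.
The 6 still-open variables draw from only 6 values {7, 8, 9, 11, 12, 13}, so each is used; only Alice can be 13, hence Alice = 13.
The 5 still-open variables together cover exactly {7, 8, 9, 11, 12} — 5 values for 5 variables — and 11 appears only in Omar's list, so Omar = 11.

Omar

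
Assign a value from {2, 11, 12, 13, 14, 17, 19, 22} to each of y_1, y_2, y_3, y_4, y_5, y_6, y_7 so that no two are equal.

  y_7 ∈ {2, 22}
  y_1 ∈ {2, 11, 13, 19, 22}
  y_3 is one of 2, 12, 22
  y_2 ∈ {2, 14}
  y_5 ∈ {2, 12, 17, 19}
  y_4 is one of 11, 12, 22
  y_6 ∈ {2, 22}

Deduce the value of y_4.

11

y_6 and y_7 between them cover only {2, 22} — a naked pair. Remove those values from y_1, y_2, y_3, y_4, y_5.
y_2 must be 14 (only option left).
y_3's domain is down to {12}, so y_3 = 12. So y_4, y_5 can't be 12.
So y_4 = 11.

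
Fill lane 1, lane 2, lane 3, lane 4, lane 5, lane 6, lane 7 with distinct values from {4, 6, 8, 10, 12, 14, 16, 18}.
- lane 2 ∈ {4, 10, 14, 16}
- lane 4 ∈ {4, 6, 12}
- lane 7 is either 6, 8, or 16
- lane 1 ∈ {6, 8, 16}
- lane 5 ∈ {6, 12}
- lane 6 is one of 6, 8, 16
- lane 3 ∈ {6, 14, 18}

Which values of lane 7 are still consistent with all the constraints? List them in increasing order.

The 3 variables lane 1, lane 6, lane 7 are confined to {6, 8, 16}, which locks those values in; drop them from lane 2, lane 3, lane 4, lane 5.
That leaves lane 5 = 12. So lane 4 can't be 12.
lane 4's domain is down to {4}, so lane 4 = 4. So lane 2 can't be 4.
No further eliminations apply; lane 7 can still be any of 6, 8, 16.

6, 8, 16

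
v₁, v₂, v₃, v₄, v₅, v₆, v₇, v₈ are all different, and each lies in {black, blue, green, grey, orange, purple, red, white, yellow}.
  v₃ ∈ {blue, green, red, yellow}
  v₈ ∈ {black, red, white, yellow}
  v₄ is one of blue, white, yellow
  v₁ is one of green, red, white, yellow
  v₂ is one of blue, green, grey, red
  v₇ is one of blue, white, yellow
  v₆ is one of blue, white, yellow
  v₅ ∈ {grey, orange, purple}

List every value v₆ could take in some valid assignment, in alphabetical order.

blue, white, yellow

v₄, v₆, v₇ between them cover only {blue, white, yellow} — a naked triple. Remove those values from v₁, v₂, v₃, v₈.
The 2 variables v₁ and v₃ are confined to {green, red}, which locks those values in; drop them from v₂, v₈.
v₂ has just one choice, so v₂ = grey. Eliminate grey elsewhere: v₅.
That leaves v₈ = black.
No further eliminations apply; v₆ can still be any of blue, white, yellow.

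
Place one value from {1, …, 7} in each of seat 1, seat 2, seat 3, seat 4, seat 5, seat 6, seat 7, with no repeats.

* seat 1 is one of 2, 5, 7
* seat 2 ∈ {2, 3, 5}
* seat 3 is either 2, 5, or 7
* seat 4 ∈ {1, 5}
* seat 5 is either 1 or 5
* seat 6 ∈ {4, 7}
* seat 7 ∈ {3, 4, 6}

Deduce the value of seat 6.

The 7 variables draw from only 7 values {1, 2, 3, 4, 5, 6, 7}, so each is used; only seat 7 can be 6, hence seat 7 = 6.
Among the 6 still-open variables, 3 fits only seat 2 (and all 6 values in {1, 2, 3, 4, 5, 7} must be used), so seat 2 = 3.
Among the 5 still-open variables, 4 fits only seat 6 (and all 5 values in {1, 2, 4, 5, 7} must be used), so seat 6 = 4.

4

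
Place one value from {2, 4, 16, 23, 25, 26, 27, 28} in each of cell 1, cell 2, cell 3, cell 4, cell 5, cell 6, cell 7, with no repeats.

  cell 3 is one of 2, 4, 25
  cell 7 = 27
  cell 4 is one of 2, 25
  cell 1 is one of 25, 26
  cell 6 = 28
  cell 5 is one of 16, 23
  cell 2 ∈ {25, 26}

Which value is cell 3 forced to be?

cell 6's domain is down to {28}, so cell 6 = 28.
cell 7 has just one choice, so cell 7 = 27.
cell 1 and cell 2 share exactly the 2 values {25, 26}; by pigeonhole those values go to them, so strike 25, 26 from cell 3, cell 4.
cell 4's domain is down to {2}, so cell 4 = 2. Strike 2 from cell 3.
So cell 3 = 4.

4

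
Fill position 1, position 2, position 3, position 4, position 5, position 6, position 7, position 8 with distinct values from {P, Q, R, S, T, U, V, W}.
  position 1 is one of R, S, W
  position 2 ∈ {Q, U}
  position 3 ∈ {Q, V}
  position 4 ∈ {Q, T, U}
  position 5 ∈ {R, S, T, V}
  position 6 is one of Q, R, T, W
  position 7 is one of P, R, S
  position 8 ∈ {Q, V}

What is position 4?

T

The 8 variables draw from only 8 values {P, Q, R, S, T, U, V, W}, so each is used; only position 7 can be P, hence position 7 = P.
position 3 and position 8 between them cover only {Q, V} — a naked pair. Remove those values from position 2, position 4, position 5, position 6.
position 2's domain is down to {U}, so position 2 = U. Remove U from position 4.
So position 4 = T.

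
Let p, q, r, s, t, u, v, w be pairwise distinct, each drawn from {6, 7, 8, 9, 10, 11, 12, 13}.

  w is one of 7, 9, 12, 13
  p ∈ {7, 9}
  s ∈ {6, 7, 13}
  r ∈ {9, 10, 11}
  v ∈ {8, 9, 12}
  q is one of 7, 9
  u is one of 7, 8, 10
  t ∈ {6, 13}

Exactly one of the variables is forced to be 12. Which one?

w

The 8 variables together cover exactly {6, 7, 8, 9, 10, 11, 12, 13} — 8 values for 8 variables — and 11 appears only in r's list, so r = 11.
Among the 7 still-open variables, 10 fits only u (and all 7 values in {6, 7, 8, 9, 10, 12, 13} must be used), so u = 10.
Among the 6 still-open variables, 8 fits only v (and all 6 values in {6, 7, 8, 9, 12, 13} must be used), so v = 8.
Among the 5 still-open variables, 12 fits only w (and all 5 values in {6, 7, 9, 12, 13} must be used), so w = 12.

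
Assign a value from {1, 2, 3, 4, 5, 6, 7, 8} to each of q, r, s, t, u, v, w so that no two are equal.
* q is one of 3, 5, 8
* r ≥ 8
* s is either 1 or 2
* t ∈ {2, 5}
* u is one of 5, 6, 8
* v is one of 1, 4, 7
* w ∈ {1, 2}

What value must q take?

r's domain is down to {8}, so r = 8. Strike 8 from q, u.
s and w between them cover only {1, 2} — a naked pair. Remove those values from t, v.
t's domain is down to {5}, so t = 5. Eliminate 5 elsewhere: q, u.
So q = 3.

3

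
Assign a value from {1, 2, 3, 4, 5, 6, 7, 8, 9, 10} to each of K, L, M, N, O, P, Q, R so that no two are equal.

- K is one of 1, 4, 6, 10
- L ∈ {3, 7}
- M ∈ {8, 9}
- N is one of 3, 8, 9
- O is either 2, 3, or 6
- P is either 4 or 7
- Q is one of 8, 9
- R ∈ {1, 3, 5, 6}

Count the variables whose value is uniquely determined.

3

M and Q share exactly the 2 values {8, 9}; by pigeonhole those values go to them, so strike 8, 9 from N.
N has just one choice, so N = 3. Remove 3 from L, O, R.
L's domain is down to {7}, so L = 7. Eliminate 7 elsewhere: P.
P's domain is down to {4}, so P = 4. Strike 4 from K.
Determined: L=7, N=3, P=4. The other variables each still have more than one consistent value. That makes 3.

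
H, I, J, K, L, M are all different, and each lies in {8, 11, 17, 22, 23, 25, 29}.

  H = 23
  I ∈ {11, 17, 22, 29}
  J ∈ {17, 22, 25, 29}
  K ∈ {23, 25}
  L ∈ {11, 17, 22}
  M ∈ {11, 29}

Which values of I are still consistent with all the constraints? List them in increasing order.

H must be 23 (only option left). Remove 23 from K.
K's domain is down to {25}, so K = 25. So J can't be 25.
No further eliminations apply; I can still be any of 11, 17, 22, 29.

11, 17, 22, 29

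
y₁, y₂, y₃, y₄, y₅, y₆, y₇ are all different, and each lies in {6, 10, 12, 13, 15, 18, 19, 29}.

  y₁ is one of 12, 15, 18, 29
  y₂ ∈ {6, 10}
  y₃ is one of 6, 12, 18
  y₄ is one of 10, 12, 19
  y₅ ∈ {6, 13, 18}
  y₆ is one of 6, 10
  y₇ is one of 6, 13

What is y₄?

y₂ and y₆ share exactly the 2 values {6, 10}; by pigeonhole those values go to them, so strike 6, 10 from y₃, y₄, y₅, y₇.
y₇ has just one choice, so y₇ = 13. Strike 13 from y₅.
y₅ has just one choice, so y₅ = 18. So y₁, y₃ can't be 18.
y₃'s domain is down to {12}, so y₃ = 12. Eliminate 12 elsewhere: y₁, y₄.
So y₄ = 19.

19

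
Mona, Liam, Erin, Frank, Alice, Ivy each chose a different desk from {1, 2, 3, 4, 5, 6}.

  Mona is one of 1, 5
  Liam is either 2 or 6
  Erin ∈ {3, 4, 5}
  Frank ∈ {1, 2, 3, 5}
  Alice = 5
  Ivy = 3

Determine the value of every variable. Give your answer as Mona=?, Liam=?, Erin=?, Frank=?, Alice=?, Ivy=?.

Alice's domain is down to {5}, so Alice = 5. Strike 5 from Mona, Erin, Frank.
Ivy has just one choice, so Ivy = 3. Strike 3 from Erin, Frank.
That leaves Mona = 1. Strike 1 from Frank.
Erin has just one choice, so Erin = 4.
Frank's domain is down to {2}, so Frank = 2. So Liam can't be 2.
That leaves Liam = 6.

Mona=1, Liam=6, Erin=4, Frank=2, Alice=5, Ivy=3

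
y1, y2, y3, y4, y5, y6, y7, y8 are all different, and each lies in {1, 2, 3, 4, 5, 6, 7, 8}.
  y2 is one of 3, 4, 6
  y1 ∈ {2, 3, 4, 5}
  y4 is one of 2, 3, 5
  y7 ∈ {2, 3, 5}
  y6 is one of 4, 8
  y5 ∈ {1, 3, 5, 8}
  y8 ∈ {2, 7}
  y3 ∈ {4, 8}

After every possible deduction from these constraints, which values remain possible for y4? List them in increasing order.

2, 3, 5

The 8 variables draw from only 8 values {1, 2, 3, 4, 5, 6, 7, 8}, so each is used; only y5 can be 1, hence y5 = 1.
The 7 still-open variables draw from only 7 values {2, 3, 4, 5, 6, 7, 8}, so each is used; only y2 can be 6, hence y2 = 6.
The 6 still-open variables draw from only 6 values {2, 3, 4, 5, 7, 8}, so each is used; only y8 can be 7, hence y8 = 7.
y3 and y6 between them cover only {4, 8} — a naked pair. Remove those values from y1.
No further eliminations apply; y4 can still be any of 2, 3, 5.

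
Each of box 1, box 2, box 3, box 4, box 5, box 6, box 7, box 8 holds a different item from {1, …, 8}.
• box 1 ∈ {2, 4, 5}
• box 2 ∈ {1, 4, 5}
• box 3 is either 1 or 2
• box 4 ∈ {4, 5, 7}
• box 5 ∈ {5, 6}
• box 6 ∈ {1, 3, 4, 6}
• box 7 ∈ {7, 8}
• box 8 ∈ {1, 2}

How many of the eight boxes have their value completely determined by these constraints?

4

The 8 variables together cover exactly {1, 2, 3, 4, 5, 6, 7, 8} — 8 values for 8 variables — and 3 appears only in box 6's list, so box 6 = 3.
Among the 7 still-open variables, 6 fits only box 5 (and all 7 values in {1, 2, 4, 5, 6, 7, 8} must be used), so box 5 = 6.
The 6 still-open variables draw from only 6 values {1, 2, 4, 5, 7, 8}, so each is used; only box 7 can be 8, hence box 7 = 8.
Among the 5 still-open variables, 7 fits only box 4 (and all 5 values in {1, 2, 4, 5, 7} must be used), so box 4 = 7.
box 3 and box 8 share exactly the 2 values {1, 2}; by pigeonhole those values go to them, so strike 1, 2 from box 1, box 2.
Determined: box 4=7, box 5=6, box 6=3, box 7=8. The other boxes each still have more than one consistent value. That makes 4.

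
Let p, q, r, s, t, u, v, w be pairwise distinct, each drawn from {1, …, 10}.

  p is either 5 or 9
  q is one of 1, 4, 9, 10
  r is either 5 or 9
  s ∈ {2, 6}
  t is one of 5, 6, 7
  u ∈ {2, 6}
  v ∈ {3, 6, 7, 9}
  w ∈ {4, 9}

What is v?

p and r between them cover only {5, 9} — a naked pair. Remove those values from q, t, v, w.
That leaves w = 4. So q can't be 4.
s and u between them cover only {2, 6} — a naked pair. Remove those values from t, v.
t must be 7 (only option left). Strike 7 from v.
So v = 3.

3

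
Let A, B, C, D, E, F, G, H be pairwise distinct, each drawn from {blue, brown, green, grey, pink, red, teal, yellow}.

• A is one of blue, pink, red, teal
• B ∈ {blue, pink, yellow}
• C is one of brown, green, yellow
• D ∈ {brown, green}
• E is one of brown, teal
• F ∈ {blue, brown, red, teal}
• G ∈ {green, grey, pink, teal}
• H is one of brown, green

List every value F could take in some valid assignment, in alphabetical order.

blue, red

Among the 8 variables, grey fits only G (and all 8 values in {blue, brown, green, grey, pink, red, teal, yellow} must be used), so G = grey.
D and H share exactly the 2 values {brown, green}; by pigeonhole those values go to them, so strike brown, green from C, E, F.
C's domain is down to {yellow}, so C = yellow. Strike yellow from B.
E must be teal (only option left). Remove teal from A, F.
No further eliminations apply; F can still be any of blue, red.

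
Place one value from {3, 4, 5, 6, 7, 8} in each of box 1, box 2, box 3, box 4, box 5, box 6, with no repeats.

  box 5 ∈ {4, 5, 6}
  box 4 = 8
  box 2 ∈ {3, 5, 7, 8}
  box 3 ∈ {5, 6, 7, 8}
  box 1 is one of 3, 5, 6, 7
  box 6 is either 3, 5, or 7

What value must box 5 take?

box 4 must be 8 (only option left). Remove 8 from box 2, box 3.
The 5 still-open variables together cover exactly {3, 4, 5, 6, 7} — 5 values for 5 variables — and 4 appears only in box 5's list, so box 5 = 4.

4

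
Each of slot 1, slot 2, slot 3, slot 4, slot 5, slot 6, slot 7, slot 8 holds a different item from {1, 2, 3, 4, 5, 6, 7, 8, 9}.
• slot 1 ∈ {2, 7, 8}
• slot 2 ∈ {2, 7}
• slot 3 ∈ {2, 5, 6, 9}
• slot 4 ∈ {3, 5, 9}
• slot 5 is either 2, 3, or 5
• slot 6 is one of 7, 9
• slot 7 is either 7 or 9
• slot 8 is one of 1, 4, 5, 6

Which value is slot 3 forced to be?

6

The 2 variables slot 6 and slot 7 are confined to {7, 9}, which locks those values in; drop them from slot 1, slot 2, slot 3, slot 4.
slot 2's domain is down to {2}, so slot 2 = 2. Remove 2 from slot 1, slot 3, slot 5.
slot 1 must be 8 (only option left).
slot 4 and slot 5 share exactly the 2 values {3, 5}; by pigeonhole those values go to them, so strike 3, 5 from slot 3, slot 8.
So slot 3 = 6.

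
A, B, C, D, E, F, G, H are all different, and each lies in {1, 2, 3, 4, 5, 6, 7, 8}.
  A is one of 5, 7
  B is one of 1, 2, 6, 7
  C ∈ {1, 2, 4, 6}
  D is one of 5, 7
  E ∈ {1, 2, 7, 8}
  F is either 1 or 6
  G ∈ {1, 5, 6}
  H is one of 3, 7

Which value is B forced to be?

2

The 8 variables together cover exactly {1, 2, 3, 4, 5, 6, 7, 8} — 8 values for 8 variables — and 3 appears only in H's list, so H = 3.
The 7 still-open variables together cover exactly {1, 2, 4, 5, 6, 7, 8} — 7 values for 7 variables — and 4 appears only in C's list, so C = 4.
The 6 still-open variables together cover exactly {1, 2, 5, 6, 7, 8} — 6 values for 6 variables — and 8 appears only in E's list, so E = 8.
The 5 still-open variables draw from only 5 values {1, 2, 5, 6, 7}, so each is used; only B can be 2, hence B = 2.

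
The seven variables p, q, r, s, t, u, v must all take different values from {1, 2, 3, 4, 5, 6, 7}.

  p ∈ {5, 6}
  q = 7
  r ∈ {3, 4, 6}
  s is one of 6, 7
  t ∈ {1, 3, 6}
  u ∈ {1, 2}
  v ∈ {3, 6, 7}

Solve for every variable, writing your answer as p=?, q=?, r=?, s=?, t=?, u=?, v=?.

q must be 7 (only option left). Strike 7 from s, v.
s must be 6 (only option left). Strike 6 from p, r, t, v.
v has just one choice, so v = 3. So r, t can't be 3.
That leaves p = 5.
That leaves r = 4.
t has just one choice, so t = 1. Strike 1 from u.
That leaves u = 2.

p=5, q=7, r=4, s=6, t=1, u=2, v=3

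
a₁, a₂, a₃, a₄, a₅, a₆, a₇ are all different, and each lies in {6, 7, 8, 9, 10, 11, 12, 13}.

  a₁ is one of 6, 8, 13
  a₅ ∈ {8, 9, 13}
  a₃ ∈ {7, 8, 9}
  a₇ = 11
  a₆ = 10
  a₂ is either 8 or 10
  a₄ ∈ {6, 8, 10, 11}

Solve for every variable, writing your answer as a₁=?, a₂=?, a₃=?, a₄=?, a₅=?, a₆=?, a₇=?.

a₆ has just one choice, so a₆ = 10. Strike 10 from a₂, a₄.
a₇ has just one choice, so a₇ = 11. Remove 11 from a₄.
That leaves a₂ = 8. Remove 8 from a₁, a₃, a₄, a₅.
a₄'s domain is down to {6}, so a₄ = 6. Eliminate 6 elsewhere: a₁.
a₁'s domain is down to {13}, so a₁ = 13. Strike 13 from a₅.
a₅'s domain is down to {9}, so a₅ = 9. Strike 9 from a₃.
a₃'s domain is down to {7}, so a₃ = 7.

a₁=13, a₂=8, a₃=7, a₄=6, a₅=9, a₆=10, a₇=11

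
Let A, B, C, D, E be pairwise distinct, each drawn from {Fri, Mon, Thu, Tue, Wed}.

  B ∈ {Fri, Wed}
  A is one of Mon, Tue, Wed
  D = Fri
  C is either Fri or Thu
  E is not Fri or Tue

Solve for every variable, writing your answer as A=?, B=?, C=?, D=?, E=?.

D has just one choice, so D = Fri. Remove Fri from B, C.
B must be Wed (only option left). So A, E can't be Wed.
C's domain is down to {Thu}, so C = Thu. Eliminate Thu elsewhere: E.
That leaves E = Mon. Remove Mon from A.
A must be Tue (only option left).

A=Tue, B=Wed, C=Thu, D=Fri, E=Mon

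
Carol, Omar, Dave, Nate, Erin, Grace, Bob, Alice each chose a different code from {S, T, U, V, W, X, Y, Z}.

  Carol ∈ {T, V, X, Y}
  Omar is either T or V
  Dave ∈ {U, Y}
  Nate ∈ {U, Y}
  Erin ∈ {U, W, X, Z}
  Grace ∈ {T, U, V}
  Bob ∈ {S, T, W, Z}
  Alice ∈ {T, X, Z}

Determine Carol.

The 8 variables draw from only 8 values {S, T, U, V, W, X, Y, Z}, so each is used; only Bob can be S, hence Bob = S.
The 7 still-open variables together cover exactly {T, U, V, W, X, Y, Z} — 7 values for 7 variables — and W appears only in Erin's list, so Erin = W.
The 6 still-open variables draw from only 6 values {T, U, V, X, Y, Z}, so each is used; only Alice can be Z, hence Alice = Z.
The 5 still-open variables draw from only 5 values {T, U, V, X, Y}, so each is used; only Carol can be X, hence Carol = X.

X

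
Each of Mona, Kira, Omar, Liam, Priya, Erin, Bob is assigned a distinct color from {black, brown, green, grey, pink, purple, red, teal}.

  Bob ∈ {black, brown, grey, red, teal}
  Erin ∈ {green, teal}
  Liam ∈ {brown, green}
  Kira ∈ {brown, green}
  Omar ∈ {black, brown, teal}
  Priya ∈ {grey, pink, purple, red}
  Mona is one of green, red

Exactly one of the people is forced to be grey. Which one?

Kira and Liam between them cover only {brown, green} — a naked pair. Remove those values from Mona, Omar, Erin, Bob.
Mona has just one choice, so Mona = red. Strike red from Priya, Bob.
Erin's domain is down to {teal}, so Erin = teal. Remove teal from Omar, Bob.
That leaves Omar = black. Strike black from Bob.
So grey goes to Bob.

Bob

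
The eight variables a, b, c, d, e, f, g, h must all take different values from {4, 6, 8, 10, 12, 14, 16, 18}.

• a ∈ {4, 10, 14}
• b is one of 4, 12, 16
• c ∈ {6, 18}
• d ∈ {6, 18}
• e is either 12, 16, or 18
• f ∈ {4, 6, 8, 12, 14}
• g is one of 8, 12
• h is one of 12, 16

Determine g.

8

Among the 8 variables, 10 fits only a (and all 8 values in {4, 6, 8, 10, 12, 14, 16, 18} must be used), so a = 10.
Among the 7 still-open variables, 14 fits only f (and all 7 values in {4, 6, 8, 12, 14, 16, 18} must be used), so f = 14.
The 6 still-open variables together cover exactly {4, 6, 8, 12, 16, 18} — 6 values for 6 variables — and 4 appears only in b's list, so b = 4.
The 5 still-open variables together cover exactly {6, 8, 12, 16, 18} — 5 values for 5 variables — and 8 appears only in g's list, so g = 8.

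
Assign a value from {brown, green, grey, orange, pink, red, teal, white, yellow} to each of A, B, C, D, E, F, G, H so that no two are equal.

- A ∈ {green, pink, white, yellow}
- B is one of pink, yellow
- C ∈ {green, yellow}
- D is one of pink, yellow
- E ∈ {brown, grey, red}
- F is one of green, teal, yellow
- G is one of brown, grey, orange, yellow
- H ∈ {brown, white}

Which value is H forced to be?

brown

The 2 variables B and D are confined to {pink, yellow}, which locks those values in; drop them from A, C, F, G.
That leaves C = green. Eliminate green elsewhere: A, F.
F must be teal (only option left).
A must be white (only option left). Remove white from H.
So H = brown.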